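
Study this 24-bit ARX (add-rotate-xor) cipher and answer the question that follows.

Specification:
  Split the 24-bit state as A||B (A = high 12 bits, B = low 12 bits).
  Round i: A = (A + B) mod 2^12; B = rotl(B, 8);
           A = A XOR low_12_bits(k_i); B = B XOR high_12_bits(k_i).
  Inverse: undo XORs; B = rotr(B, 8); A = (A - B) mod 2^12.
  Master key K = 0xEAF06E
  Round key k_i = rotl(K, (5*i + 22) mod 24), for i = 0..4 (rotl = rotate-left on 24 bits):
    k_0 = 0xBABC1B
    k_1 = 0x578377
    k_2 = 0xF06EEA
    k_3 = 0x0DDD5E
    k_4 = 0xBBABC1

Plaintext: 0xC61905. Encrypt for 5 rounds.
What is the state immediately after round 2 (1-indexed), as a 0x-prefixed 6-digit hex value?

s_0 = plaintext = 0xC61905
s_1 = Round(s_0, k_0) = 0x97DE3B
s_2 = Round(s_1, k_1) = 0x4CFE9B
s_3 = Round(s_2, k_2) = 0xD804EF
s_4 = Round(s_3, k_3) = 0xF31F93
s_5 = Round(s_4, k_4) = 0x505843

0x4CFE9B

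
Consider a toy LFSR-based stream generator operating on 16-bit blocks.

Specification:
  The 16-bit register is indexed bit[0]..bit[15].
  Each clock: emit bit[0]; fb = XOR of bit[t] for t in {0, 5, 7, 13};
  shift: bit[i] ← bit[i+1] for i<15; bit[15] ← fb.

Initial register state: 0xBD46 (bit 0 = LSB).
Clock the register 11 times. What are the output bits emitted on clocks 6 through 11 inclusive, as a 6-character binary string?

010101

reg_0 = 0xBD46
clock 1: out=0, reg = 0xDEA3
clock 2: out=1, reg = 0xEF51
clock 3: out=1, reg = 0x77A8
clock 4: out=0, reg = 0xBBD4
clock 5: out=0, reg = 0x5DEA
clock 6: out=0, reg = 0x2EF5
clock 7: out=1, reg = 0x177A
clock 8: out=0, reg = 0x8BBD
clock 9: out=1, reg = 0xC5DE
clock 10: out=0, reg = 0xE2EF
clock 11: out=1, reg = 0x7177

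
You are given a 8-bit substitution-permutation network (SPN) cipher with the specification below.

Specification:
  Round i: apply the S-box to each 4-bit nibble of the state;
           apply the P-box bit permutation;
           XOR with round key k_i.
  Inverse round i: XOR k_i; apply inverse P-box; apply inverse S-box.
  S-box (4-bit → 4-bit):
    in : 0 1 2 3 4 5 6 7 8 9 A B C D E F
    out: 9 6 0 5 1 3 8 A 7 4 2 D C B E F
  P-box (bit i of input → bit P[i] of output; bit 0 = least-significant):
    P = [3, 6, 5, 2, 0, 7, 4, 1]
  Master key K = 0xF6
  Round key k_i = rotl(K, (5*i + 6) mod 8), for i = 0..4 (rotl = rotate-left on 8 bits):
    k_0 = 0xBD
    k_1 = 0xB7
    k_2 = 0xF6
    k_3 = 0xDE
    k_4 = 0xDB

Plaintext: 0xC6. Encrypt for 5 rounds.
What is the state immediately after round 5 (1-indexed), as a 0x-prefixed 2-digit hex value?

0xA7

s_0 = plaintext = 0xC6
s_1 = Round(s_0, k_0) = 0xAB
s_2 = Round(s_1, k_1) = 0x1B
s_3 = Round(s_2, k_2) = 0x4A
s_4 = Round(s_3, k_3) = 0x9F
s_5 = Round(s_4, k_4) = 0xA7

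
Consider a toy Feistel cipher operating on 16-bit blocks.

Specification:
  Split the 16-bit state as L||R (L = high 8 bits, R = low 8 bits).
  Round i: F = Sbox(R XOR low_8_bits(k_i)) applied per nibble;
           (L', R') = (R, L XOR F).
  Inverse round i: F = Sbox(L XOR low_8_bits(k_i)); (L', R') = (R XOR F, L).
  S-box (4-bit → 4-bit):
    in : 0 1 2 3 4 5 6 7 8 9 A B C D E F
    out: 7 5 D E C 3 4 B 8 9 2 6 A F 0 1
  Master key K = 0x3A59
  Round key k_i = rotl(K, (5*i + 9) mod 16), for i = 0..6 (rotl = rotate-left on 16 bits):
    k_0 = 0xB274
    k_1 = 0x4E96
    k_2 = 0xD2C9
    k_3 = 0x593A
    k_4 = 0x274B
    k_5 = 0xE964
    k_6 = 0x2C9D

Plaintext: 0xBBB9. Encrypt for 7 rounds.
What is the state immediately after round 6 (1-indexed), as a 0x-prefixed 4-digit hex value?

0x99CE

s_0 = plaintext = 0xBBB9
s_1 = Round(s_0, k_0) = 0xB914
s_2 = Round(s_1, k_1) = 0x1434
s_3 = Round(s_2, k_2) = 0x340B
s_4 = Round(s_3, k_3) = 0x0BD1
s_5 = Round(s_4, k_4) = 0xD199
s_6 = Round(s_5, k_5) = 0x99CE
s_7 = Round(s_6, k_6) = 0xCEA7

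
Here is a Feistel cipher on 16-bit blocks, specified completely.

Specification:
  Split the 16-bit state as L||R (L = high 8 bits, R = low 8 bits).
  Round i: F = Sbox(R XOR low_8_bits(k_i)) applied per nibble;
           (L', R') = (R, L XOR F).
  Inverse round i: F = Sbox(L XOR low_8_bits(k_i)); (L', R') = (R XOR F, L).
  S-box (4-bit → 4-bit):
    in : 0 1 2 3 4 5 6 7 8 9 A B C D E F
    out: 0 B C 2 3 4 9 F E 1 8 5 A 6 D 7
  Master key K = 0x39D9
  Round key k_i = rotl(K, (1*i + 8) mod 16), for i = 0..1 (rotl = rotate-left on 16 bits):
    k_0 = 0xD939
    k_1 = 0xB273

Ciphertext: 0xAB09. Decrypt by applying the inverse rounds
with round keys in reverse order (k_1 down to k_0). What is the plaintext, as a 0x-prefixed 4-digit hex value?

0xE667

s_0 = ciphertext = 0xAB09
s_1 = InvRound(s_0, k_1) = 0x67AB
s_2 = InvRound(s_1, k_0) = 0xE667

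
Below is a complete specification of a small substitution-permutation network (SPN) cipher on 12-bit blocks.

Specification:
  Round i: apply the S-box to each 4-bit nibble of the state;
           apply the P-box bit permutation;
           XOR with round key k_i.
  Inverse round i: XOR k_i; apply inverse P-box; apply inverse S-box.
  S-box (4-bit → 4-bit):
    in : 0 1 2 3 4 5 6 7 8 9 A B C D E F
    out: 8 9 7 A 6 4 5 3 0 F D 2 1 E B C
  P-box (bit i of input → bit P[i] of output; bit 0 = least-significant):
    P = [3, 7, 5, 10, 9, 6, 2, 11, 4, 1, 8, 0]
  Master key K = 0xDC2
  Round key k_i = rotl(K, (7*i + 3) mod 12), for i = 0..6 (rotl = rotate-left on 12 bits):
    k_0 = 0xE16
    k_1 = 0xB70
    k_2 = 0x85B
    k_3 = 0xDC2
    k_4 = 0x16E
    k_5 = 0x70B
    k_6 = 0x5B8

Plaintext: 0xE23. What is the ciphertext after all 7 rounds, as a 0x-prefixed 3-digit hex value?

0x0B4

s_0 = plaintext = 0xE23
s_1 = Round(s_0, k_0) = 0x8C1
s_2 = Round(s_1, k_1) = 0xD78
s_3 = Round(s_2, k_2) = 0xB18
s_4 = Round(s_3, k_3) = 0x7C0
s_5 = Round(s_4, k_4) = 0x77C
s_6 = Round(s_5, k_5) = 0x551
s_7 = Round(s_6, k_6) = 0x0B4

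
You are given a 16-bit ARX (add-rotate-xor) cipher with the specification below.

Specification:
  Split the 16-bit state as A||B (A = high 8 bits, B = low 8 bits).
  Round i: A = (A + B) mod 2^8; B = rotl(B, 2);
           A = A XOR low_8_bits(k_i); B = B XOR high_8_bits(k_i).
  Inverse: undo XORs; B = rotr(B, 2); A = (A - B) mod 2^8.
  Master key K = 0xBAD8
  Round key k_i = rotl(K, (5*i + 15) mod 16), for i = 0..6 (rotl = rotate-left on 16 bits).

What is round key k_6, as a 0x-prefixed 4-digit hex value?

0x175B

K = 0xBAD8
k_0 = rotl(K, (5*0+15) mod 16) = rotl(K, 15) = 0x5D6C
k_1 = rotl(K, (5*1+15) mod 16) = rotl(K, 4) = 0xAD8B
k_2 = rotl(K, (5*2+15) mod 16) = rotl(K, 9) = 0xB175
k_3 = rotl(K, (5*3+15) mod 16) = rotl(K, 14) = 0x2EB6
k_4 = rotl(K, (5*4+15) mod 16) = rotl(K, 3) = 0xD6C5
k_5 = rotl(K, (5*5+15) mod 16) = rotl(K, 8) = 0xD8BA
k_6 = rotl(K, (5*6+15) mod 16) = rotl(K, 13) = 0x175B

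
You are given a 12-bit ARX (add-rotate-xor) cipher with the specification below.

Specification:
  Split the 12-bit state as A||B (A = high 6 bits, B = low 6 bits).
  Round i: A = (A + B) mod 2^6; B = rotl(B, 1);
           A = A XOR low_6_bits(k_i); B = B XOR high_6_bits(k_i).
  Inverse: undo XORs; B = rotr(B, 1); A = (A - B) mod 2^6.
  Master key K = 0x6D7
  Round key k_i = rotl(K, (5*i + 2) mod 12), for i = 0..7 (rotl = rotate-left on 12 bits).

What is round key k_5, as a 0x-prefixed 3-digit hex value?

K = 0x6D7
k_0 = rotl(K, (5*0+2) mod 12) = rotl(K, 2) = 0xB5D
k_1 = rotl(K, (5*1+2) mod 12) = rotl(K, 7) = 0xBB6
k_2 = rotl(K, (5*2+2) mod 12) = rotl(K, 0) = 0x6D7
k_3 = rotl(K, (5*3+2) mod 12) = rotl(K, 5) = 0xAED
k_4 = rotl(K, (5*4+2) mod 12) = rotl(K, 10) = 0xDB5
k_5 = rotl(K, (5*5+2) mod 12) = rotl(K, 3) = 0x6BB

0x6BB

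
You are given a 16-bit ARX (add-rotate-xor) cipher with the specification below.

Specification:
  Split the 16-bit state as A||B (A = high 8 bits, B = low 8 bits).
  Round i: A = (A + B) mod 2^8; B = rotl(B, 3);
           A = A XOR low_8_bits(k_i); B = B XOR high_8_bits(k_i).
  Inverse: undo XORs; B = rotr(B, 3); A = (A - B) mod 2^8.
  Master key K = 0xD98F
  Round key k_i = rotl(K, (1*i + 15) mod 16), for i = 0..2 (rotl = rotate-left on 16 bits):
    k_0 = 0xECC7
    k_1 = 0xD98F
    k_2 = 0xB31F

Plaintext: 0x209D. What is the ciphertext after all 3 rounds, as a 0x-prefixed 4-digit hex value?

s_0 = plaintext = 0x209D
s_1 = Round(s_0, k_0) = 0x7A00
s_2 = Round(s_1, k_1) = 0xF5D9
s_3 = Round(s_2, k_2) = 0xD17D

0xD17D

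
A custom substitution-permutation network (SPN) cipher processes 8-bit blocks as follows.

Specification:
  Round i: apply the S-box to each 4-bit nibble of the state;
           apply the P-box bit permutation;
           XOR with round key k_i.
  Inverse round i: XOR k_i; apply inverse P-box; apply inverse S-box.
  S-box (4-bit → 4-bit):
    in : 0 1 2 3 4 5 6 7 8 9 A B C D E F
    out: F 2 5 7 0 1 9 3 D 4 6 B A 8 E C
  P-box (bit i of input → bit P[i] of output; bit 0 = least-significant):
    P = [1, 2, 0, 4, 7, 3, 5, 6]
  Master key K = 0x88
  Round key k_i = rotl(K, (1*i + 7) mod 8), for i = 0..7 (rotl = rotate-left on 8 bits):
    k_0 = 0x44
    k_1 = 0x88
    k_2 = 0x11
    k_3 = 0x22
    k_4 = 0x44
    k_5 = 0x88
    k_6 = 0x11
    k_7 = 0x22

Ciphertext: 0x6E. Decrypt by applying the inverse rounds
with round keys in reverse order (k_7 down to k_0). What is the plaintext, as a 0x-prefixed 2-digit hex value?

0x57

s_0 = ciphertext = 0x6E
s_1 = InvRound(s_0, k_7) = 0xC1
s_2 = InvRound(s_1, k_6) = 0x6D
s_3 = InvRound(s_2, k_5) = 0x8A
s_4 = InvRound(s_3, k_4) = 0xB7
s_5 = InvRound(s_4, k_3) = 0x5E
s_6 = InvRound(s_5, k_2) = 0xC3
s_7 = InvRound(s_6, k_1) = 0xC2
s_8 = InvRound(s_7, k_0) = 0x57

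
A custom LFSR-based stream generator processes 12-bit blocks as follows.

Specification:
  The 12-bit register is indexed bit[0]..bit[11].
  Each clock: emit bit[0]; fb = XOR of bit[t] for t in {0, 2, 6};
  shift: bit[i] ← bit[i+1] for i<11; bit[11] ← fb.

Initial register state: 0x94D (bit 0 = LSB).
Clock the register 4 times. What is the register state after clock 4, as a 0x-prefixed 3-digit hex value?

0xB94

reg_0 = 0x94D
clock 1: out=1, reg = 0xCA6
clock 2: out=0, reg = 0xE53
clock 3: out=1, reg = 0x729
clock 4: out=1, reg = 0xB94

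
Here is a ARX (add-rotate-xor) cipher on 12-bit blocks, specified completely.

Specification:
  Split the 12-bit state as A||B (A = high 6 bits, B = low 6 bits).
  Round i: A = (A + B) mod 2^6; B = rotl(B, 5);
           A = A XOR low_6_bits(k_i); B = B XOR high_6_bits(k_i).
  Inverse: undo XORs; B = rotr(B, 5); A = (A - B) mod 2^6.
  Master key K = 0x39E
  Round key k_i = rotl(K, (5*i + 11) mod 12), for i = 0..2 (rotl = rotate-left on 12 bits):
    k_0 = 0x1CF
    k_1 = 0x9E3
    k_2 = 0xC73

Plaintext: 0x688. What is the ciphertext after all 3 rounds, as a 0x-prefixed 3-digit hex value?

0xAB2

s_0 = plaintext = 0x688
s_1 = Round(s_0, k_0) = 0xB43
s_2 = Round(s_1, k_1) = 0x4C6
s_3 = Round(s_2, k_2) = 0xAB2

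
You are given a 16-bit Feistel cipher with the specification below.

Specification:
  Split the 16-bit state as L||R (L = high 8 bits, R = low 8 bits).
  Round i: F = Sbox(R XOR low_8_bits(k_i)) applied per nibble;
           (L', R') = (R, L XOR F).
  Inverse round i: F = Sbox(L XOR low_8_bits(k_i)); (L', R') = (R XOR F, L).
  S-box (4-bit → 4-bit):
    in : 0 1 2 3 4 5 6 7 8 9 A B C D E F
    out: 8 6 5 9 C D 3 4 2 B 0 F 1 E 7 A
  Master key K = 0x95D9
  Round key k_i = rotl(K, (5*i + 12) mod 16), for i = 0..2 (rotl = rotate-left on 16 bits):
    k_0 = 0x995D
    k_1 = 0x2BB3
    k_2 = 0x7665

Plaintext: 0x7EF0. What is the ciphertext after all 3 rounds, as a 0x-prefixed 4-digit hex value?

s_0 = plaintext = 0x7EF0
s_1 = Round(s_0, k_0) = 0xF070
s_2 = Round(s_1, k_1) = 0x70E9
s_3 = Round(s_2, k_2) = 0xE951

0xE951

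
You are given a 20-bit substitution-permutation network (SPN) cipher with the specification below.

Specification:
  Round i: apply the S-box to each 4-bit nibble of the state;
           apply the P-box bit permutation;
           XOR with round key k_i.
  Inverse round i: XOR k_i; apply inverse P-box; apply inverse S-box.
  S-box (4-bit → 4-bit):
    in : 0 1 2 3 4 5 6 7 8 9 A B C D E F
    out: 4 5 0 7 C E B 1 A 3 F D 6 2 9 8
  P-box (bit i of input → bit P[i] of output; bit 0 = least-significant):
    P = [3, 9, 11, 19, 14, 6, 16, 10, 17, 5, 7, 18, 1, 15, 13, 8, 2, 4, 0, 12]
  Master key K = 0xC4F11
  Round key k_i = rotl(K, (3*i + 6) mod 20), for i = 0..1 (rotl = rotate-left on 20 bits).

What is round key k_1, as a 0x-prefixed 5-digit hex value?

K = 0xC4F11
k_0 = rotl(K, (3*0+6) mod 20) = rotl(K, 6) = 0x3C471
k_1 = rotl(K, (3*1+6) mod 20) = rotl(K, 9) = 0xE2389

0xE2389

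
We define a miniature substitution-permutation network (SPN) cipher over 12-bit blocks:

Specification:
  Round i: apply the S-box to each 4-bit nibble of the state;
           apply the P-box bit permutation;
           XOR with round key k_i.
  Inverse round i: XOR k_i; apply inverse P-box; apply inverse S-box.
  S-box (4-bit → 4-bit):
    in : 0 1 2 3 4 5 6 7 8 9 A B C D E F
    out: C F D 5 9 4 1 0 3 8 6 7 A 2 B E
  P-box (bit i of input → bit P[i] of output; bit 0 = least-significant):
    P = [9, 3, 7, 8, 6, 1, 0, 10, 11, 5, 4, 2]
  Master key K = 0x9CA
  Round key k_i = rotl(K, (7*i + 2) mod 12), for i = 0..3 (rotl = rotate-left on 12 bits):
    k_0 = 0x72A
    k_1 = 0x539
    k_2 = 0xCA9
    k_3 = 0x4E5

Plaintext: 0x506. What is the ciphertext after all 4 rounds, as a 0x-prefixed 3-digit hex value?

s_0 = plaintext = 0x506
s_1 = Round(s_0, k_0) = 0x13B
s_2 = Round(s_1, k_1) = 0xFC4
s_3 = Round(s_2, k_2) = 0xB9F
s_4 = Round(s_3, k_3) = 0x95D

0x95D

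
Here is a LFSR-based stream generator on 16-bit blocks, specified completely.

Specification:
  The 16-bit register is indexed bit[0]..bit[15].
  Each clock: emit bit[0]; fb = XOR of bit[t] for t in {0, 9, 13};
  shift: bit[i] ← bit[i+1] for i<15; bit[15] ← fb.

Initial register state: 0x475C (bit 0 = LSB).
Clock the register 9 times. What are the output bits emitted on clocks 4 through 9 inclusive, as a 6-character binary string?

reg_0 = 0x475C
clock 1: out=0, reg = 0xA3AE
clock 2: out=0, reg = 0x51D7
clock 3: out=1, reg = 0xA8EB
clock 4: out=1, reg = 0x5475
clock 5: out=1, reg = 0xAA3A
clock 6: out=0, reg = 0x551D
clock 7: out=1, reg = 0xAA8E
clock 8: out=0, reg = 0x5547
clock 9: out=1, reg = 0xAAA3

110101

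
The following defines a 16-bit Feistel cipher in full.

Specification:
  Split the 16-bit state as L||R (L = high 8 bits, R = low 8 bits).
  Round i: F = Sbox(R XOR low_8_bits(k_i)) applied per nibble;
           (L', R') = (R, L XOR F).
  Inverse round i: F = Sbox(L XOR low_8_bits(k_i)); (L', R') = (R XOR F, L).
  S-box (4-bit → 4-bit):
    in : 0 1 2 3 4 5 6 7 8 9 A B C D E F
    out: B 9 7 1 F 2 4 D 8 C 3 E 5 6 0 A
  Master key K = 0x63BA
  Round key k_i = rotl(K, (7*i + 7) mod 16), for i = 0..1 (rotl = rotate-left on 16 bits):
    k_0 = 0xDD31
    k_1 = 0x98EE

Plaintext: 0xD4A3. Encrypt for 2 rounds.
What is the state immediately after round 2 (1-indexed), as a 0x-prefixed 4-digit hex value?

s_0 = plaintext = 0xD4A3
s_1 = Round(s_0, k_0) = 0xA313
s_2 = Round(s_1, k_1) = 0x1305

0x1305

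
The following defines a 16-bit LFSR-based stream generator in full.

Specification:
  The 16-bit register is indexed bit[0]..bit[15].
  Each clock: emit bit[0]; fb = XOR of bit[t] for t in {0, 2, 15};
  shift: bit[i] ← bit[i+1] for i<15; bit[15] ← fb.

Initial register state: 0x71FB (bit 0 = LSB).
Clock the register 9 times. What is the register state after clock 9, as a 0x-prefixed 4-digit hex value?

0x41B8

reg_0 = 0x71FB
clock 1: out=1, reg = 0xB8FD
clock 2: out=1, reg = 0xDC7E
clock 3: out=0, reg = 0x6E3F
clock 4: out=1, reg = 0x371F
clock 5: out=1, reg = 0x1B8F
clock 6: out=1, reg = 0x0DC7
clock 7: out=1, reg = 0x06E3
clock 8: out=1, reg = 0x8371
clock 9: out=1, reg = 0x41B8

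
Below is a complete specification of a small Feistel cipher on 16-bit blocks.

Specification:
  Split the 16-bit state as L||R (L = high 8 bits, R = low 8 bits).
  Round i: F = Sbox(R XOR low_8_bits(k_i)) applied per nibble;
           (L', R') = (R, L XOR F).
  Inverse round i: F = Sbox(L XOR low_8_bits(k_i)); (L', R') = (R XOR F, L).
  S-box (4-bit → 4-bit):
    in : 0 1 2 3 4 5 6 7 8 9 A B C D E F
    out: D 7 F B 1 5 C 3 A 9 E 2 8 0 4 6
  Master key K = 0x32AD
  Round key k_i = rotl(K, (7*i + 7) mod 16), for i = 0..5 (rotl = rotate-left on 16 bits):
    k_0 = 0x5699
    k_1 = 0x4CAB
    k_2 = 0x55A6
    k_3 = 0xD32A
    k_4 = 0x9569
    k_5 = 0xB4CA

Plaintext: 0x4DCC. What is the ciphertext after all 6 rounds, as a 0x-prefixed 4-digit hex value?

0x3D71

s_0 = plaintext = 0x4DCC
s_1 = Round(s_0, k_0) = 0xCC18
s_2 = Round(s_1, k_1) = 0x18E7
s_3 = Round(s_2, k_2) = 0xE70F
s_4 = Round(s_3, k_3) = 0x0F12
s_5 = Round(s_4, k_4) = 0x123D
s_6 = Round(s_5, k_5) = 0x3D71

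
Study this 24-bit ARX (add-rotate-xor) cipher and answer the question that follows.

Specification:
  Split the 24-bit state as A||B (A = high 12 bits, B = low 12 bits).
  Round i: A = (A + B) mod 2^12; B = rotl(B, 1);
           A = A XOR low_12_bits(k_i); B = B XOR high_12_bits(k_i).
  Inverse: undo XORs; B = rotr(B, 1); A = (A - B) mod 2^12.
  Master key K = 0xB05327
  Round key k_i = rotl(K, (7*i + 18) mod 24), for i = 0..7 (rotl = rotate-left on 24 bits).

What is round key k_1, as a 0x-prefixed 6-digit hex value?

K = 0xB05327
k_0 = rotl(K, (7*0+18) mod 24) = rotl(K, 18) = 0x9EC14C
k_1 = rotl(K, (7*1+18) mod 24) = rotl(K, 1) = 0x60A64F

0x60A64F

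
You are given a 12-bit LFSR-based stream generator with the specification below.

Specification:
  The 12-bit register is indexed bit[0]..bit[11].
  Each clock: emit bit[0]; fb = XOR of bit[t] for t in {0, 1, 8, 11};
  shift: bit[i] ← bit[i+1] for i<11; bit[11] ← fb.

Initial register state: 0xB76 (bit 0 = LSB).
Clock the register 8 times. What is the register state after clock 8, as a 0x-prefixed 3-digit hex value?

0x0DB

reg_0 = 0xB76
clock 1: out=0, reg = 0xDBB
clock 2: out=1, reg = 0x6DD
clock 3: out=1, reg = 0xB6E
clock 4: out=0, reg = 0xDB7
clock 5: out=1, reg = 0x6DB
clock 6: out=1, reg = 0x36D
clock 7: out=1, reg = 0x1B6
clock 8: out=0, reg = 0x0DB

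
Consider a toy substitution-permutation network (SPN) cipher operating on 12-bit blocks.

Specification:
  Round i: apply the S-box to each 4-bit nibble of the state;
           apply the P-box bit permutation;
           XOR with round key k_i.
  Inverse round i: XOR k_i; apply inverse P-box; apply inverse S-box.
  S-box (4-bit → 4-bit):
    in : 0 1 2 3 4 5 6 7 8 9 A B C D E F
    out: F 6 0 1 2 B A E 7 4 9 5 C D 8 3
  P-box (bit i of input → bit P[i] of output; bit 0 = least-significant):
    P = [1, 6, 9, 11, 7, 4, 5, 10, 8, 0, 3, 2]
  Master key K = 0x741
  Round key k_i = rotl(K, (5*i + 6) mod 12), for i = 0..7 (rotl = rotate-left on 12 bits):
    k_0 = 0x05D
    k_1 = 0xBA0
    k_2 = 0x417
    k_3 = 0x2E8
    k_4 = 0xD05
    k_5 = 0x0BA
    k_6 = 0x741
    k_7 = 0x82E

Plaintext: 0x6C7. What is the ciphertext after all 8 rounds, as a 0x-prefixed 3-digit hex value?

s_0 = plaintext = 0x6C7
s_1 = Round(s_0, k_0) = 0xE38
s_2 = Round(s_1, k_1) = 0x966
s_3 = Round(s_2, k_2) = 0x84F
s_4 = Round(s_3, k_3) = 0x3B3
s_5 = Round(s_4, k_4) = 0xCA7
s_6 = Round(s_5, k_5) = 0xE76
s_7 = Round(s_6, k_6) = 0xB35
s_8 = Round(s_7, k_7) = 0x1E4

0x1E4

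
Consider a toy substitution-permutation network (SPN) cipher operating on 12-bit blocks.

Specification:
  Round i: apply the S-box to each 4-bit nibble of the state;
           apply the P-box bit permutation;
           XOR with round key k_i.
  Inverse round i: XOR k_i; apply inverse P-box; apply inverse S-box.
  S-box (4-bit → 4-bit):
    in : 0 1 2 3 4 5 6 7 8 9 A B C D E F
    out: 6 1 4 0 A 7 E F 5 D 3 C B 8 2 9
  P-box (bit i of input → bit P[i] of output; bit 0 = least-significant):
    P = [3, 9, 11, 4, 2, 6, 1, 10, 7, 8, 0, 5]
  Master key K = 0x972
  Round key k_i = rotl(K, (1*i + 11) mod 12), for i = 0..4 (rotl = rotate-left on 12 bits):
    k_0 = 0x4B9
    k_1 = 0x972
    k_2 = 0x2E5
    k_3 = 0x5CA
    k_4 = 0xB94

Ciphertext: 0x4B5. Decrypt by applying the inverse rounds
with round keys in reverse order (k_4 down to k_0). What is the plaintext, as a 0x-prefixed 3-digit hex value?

s_0 = ciphertext = 0x4B5
s_1 = InvRound(s_0, k_4) = 0x6D0
s_2 = InvRound(s_1, k_3) = 0xE2C
s_3 = InvRound(s_2, k_2) = 0x848
s_4 = InvRound(s_3, k_1) = 0x42F
s_5 = InvRound(s_4, k_0) = 0x18D

0x18D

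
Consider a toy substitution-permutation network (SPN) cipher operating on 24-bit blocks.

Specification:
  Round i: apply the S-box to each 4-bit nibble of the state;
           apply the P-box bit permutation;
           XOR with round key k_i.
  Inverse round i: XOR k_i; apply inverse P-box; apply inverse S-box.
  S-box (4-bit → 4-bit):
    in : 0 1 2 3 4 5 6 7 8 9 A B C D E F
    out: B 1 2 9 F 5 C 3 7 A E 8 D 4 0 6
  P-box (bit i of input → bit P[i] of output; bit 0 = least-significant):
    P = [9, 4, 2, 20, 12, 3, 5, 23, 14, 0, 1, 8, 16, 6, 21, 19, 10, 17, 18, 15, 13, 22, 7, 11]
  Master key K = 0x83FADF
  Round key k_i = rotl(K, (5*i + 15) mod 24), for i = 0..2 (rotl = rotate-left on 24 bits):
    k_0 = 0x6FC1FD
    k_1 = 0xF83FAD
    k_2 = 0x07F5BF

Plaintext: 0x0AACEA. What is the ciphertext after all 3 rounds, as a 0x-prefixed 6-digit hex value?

0xB0E81B

s_0 = plaintext = 0x0AACEA
s_1 = Round(s_0, k_0) = 0x1128AB
s_2 = Round(s_1, k_1) = 0x685BC6
s_3 = Round(s_2, k_2) = 0xB0E81B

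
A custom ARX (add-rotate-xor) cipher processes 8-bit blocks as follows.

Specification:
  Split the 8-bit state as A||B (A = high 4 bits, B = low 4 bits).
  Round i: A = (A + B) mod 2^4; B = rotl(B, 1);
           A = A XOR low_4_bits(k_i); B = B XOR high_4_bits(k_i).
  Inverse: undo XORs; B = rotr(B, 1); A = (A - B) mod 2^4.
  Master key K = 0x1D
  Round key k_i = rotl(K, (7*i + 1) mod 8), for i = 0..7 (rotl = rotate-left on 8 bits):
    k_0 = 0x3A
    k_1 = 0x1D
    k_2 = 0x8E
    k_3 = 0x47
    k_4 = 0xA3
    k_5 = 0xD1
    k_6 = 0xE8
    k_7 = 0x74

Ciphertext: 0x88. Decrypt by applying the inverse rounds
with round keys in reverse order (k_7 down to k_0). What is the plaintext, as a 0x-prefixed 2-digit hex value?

s_0 = ciphertext = 0x88
s_1 = InvRound(s_0, k_7) = 0xDF
s_2 = InvRound(s_1, k_6) = 0xD8
s_3 = InvRound(s_2, k_5) = 0x2A
s_4 = InvRound(s_3, k_4) = 0x10
s_5 = InvRound(s_4, k_3) = 0x42
s_6 = InvRound(s_5, k_2) = 0x55
s_7 = InvRound(s_6, k_1) = 0x62
s_8 = InvRound(s_7, k_0) = 0x48

0x48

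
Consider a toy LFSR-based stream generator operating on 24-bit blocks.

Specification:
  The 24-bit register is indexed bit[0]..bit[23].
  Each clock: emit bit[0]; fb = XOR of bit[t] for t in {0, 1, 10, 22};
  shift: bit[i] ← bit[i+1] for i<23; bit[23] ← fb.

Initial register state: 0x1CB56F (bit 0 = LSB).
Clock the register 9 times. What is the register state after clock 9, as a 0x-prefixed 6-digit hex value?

0x188E5A

reg_0 = 0x1CB56F
clock 1: out=1, reg = 0x8E5AB7
clock 2: out=1, reg = 0x472D5B
clock 3: out=1, reg = 0x2396AD
clock 4: out=1, reg = 0x11CB56
clock 5: out=0, reg = 0x88E5AB
clock 6: out=1, reg = 0xC472D5
clock 7: out=1, reg = 0x62396A
clock 8: out=0, reg = 0x311CB5
clock 9: out=1, reg = 0x188E5A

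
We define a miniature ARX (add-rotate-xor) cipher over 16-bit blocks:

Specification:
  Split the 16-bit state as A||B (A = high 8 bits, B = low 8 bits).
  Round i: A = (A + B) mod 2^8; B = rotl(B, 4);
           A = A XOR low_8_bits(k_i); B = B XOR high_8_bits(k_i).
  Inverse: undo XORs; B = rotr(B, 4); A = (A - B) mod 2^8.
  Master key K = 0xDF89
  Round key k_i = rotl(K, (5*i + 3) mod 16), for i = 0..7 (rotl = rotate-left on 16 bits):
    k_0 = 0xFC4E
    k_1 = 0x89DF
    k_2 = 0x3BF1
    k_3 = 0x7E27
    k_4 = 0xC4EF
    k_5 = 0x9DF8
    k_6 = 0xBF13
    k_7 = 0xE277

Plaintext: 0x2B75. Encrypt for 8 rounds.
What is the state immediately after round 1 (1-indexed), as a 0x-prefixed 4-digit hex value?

0xEEAB

s_0 = plaintext = 0x2B75
s_1 = Round(s_0, k_0) = 0xEEAB
s_2 = Round(s_1, k_1) = 0x4633
s_3 = Round(s_2, k_2) = 0x8808
s_4 = Round(s_3, k_3) = 0xB7FE
s_5 = Round(s_4, k_4) = 0x5A2B
s_6 = Round(s_5, k_5) = 0x7D2F
s_7 = Round(s_6, k_6) = 0xBF4D
s_8 = Round(s_7, k_7) = 0x7B36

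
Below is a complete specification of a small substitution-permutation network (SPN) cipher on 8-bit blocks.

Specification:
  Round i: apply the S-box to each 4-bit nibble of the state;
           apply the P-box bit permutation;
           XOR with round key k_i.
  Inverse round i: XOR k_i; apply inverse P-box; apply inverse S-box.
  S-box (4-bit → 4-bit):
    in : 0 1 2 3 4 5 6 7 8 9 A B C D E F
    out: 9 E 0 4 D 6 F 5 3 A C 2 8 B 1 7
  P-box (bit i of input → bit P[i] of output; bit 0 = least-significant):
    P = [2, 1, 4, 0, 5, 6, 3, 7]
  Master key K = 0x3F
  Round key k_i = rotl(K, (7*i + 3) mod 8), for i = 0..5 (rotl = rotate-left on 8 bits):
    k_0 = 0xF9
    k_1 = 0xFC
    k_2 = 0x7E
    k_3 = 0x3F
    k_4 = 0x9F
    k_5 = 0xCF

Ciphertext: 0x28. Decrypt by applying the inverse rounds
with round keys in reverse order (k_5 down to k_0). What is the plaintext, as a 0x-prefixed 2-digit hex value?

0xA6

s_0 = ciphertext = 0x28
s_1 = InvRound(s_0, k_5) = 0xDD
s_2 = InvRound(s_1, k_4) = 0xBB
s_3 = InvRound(s_2, k_3) = 0xCE
s_4 = InvRound(s_3, k_2) = 0x03
s_5 = InvRound(s_4, k_1) = 0x66
s_6 = InvRound(s_5, k_0) = 0xA6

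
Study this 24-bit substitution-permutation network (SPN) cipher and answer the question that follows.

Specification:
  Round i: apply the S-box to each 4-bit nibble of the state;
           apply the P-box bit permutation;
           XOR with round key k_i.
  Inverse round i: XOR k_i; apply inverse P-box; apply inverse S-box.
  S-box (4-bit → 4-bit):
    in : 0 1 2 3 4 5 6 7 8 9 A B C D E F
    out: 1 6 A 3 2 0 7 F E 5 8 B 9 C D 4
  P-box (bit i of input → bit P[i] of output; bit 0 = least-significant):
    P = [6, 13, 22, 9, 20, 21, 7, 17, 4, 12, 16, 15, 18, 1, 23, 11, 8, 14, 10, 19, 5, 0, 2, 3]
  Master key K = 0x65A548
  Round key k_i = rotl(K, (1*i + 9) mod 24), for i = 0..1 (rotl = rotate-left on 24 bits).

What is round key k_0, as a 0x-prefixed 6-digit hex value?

K = 0x65A548
k_0 = rotl(K, (1*0+9) mod 24) = rotl(K, 9) = 0x4A90CB

0x4A90CB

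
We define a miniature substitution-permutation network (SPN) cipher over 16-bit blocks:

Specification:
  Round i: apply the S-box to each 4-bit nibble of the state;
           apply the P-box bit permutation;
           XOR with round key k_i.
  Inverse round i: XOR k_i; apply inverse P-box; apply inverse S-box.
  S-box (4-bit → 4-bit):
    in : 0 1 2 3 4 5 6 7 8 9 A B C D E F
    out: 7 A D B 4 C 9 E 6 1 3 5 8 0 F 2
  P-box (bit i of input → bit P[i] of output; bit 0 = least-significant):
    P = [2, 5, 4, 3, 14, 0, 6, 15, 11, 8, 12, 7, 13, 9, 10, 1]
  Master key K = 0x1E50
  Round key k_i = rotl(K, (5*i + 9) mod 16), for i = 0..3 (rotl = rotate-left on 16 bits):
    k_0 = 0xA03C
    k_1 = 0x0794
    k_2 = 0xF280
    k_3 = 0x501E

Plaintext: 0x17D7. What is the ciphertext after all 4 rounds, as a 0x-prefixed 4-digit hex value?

s_0 = plaintext = 0x17D7
s_1 = Round(s_0, k_0) = 0xB386
s_2 = Round(s_1, k_1) = 0x2A59
s_3 = Round(s_2, k_2) = 0x5FC6
s_4 = Round(s_3, k_3) = 0xD510

0xD510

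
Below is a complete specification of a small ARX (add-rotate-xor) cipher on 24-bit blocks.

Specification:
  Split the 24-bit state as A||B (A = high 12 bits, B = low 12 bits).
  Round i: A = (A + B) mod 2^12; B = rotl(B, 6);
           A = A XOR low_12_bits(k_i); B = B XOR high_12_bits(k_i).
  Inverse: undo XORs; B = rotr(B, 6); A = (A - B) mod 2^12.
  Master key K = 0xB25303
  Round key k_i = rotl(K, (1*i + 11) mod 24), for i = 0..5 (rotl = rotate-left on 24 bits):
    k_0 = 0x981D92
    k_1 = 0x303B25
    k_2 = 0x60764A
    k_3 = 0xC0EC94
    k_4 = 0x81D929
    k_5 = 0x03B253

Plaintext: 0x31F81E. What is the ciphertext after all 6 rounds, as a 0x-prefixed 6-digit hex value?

s_0 = plaintext = 0x31F81E
s_1 = Round(s_0, k_0) = 0x6AFE21
s_2 = Round(s_1, k_1) = 0xFF5B7B
s_3 = Round(s_2, k_2) = 0xD3A8EA
s_4 = Round(s_3, k_3) = 0xAB06AD
s_5 = Round(s_4, k_4) = 0x874347
s_6 = Round(s_5, k_5) = 0x9E81F6

0x9E81F6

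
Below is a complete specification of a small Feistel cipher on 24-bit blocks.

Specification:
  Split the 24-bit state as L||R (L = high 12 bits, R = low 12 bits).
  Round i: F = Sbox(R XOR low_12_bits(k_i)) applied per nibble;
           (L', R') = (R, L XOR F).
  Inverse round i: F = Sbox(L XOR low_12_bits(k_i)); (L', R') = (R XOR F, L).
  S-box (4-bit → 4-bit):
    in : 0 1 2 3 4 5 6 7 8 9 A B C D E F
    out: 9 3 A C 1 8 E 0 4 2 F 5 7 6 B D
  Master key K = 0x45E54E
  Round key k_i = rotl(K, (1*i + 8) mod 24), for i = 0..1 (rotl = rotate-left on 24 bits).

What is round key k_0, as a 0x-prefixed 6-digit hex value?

0xE54E45

K = 0x45E54E
k_0 = rotl(K, (1*0+8) mod 24) = rotl(K, 8) = 0xE54E45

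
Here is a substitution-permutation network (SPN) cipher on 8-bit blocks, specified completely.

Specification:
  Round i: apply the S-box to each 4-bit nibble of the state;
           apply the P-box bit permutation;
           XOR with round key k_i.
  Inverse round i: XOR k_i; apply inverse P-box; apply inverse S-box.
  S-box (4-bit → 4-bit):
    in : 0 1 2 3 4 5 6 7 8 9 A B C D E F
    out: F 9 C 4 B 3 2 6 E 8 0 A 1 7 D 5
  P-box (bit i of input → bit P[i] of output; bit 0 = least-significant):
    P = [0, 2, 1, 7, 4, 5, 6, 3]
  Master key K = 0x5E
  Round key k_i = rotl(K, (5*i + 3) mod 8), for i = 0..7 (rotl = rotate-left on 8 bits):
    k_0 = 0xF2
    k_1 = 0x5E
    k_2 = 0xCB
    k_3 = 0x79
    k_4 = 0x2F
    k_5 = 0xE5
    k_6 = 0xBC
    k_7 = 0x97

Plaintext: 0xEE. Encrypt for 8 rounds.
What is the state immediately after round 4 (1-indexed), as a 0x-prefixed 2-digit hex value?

s_0 = plaintext = 0xEE
s_1 = Round(s_0, k_0) = 0x29
s_2 = Round(s_1, k_1) = 0x96
s_3 = Round(s_2, k_2) = 0xC7
s_4 = Round(s_3, k_3) = 0x6F
s_5 = Round(s_4, k_4) = 0x0C
s_6 = Round(s_5, k_5) = 0x9C
s_7 = Round(s_6, k_6) = 0xB5
s_8 = Round(s_7, k_7) = 0xBA

0x6F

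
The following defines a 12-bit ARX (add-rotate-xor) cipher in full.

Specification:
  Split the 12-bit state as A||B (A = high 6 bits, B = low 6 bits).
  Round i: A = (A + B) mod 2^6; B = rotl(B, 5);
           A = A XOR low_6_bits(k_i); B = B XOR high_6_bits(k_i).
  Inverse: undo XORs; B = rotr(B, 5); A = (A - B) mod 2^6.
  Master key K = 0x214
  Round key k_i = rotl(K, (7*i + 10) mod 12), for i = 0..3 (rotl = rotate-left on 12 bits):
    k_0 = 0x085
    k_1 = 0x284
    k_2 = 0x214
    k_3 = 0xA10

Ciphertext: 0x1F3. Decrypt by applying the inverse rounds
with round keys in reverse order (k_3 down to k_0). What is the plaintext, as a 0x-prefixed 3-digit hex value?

0xB5B

s_0 = ciphertext = 0x1F3
s_1 = InvRound(s_0, k_3) = 0x876
s_2 = InvRound(s_1, k_2) = 0xE3D
s_3 = InvRound(s_2, k_1) = 0x36F
s_4 = InvRound(s_3, k_0) = 0xB5B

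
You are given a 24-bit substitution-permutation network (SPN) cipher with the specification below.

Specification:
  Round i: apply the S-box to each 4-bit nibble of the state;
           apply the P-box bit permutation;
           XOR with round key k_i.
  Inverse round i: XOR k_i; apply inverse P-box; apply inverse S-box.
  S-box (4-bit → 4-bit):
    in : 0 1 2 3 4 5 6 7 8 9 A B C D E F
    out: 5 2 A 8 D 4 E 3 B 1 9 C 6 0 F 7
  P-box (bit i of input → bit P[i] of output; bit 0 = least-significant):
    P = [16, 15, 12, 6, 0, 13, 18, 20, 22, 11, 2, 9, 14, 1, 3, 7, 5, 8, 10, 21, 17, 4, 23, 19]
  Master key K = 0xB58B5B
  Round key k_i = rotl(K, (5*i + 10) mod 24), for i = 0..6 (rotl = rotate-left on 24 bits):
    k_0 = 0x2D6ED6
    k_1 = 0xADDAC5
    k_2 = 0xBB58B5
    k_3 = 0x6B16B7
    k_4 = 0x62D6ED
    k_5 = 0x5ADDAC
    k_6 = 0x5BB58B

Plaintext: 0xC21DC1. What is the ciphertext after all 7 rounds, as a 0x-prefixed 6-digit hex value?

s_0 = plaintext = 0xC21DC1
s_1 = Round(s_0, k_0) = 0x89CFC4
s_2 = Round(s_1, k_1) = 0xE2E2BB
s_3 = Round(s_2, k_2) = 0x05036F
s_4 = Round(s_3, k_3) = 0xFCE0BF
s_5 = Round(s_4, k_4) = 0xB50373
s_6 = Round(s_5, k_5) = 0xD2BBE5
s_7 = Round(s_6, k_6) = 0x6F8606

0x6F8606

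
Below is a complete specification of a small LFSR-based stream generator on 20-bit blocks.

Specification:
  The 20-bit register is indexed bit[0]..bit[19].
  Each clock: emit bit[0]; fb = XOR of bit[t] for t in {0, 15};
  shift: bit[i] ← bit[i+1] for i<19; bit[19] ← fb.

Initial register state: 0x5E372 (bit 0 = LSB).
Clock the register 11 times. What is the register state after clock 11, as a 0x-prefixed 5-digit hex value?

0x0B2BC

reg_0 = 0x5E372
clock 1: out=0, reg = 0xAF1B9
clock 2: out=1, reg = 0x578DC
clock 3: out=0, reg = 0x2BC6E
clock 4: out=0, reg = 0x95E37
clock 5: out=1, reg = 0xCAF1B
clock 6: out=1, reg = 0x6578D
clock 7: out=1, reg = 0xB2BC6
clock 8: out=0, reg = 0x595E3
clock 9: out=1, reg = 0x2CAF1
clock 10: out=1, reg = 0x16578
clock 11: out=0, reg = 0x0B2BC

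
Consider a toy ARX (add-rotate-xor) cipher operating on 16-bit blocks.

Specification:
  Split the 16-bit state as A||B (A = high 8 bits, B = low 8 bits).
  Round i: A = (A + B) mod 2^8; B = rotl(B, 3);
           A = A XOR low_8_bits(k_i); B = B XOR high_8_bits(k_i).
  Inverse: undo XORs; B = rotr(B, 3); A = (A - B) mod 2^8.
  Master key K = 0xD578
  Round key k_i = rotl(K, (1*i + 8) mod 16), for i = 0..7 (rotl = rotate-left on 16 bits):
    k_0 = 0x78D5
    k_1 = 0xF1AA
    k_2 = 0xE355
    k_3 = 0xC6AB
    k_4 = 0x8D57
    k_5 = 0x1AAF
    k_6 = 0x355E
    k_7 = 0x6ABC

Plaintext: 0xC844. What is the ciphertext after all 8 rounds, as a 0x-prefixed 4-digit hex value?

0xE84F

s_0 = plaintext = 0xC844
s_1 = Round(s_0, k_0) = 0xD95A
s_2 = Round(s_1, k_1) = 0x9923
s_3 = Round(s_2, k_2) = 0xE9FA
s_4 = Round(s_3, k_3) = 0x4811
s_5 = Round(s_4, k_4) = 0x0E05
s_6 = Round(s_5, k_5) = 0xBC32
s_7 = Round(s_6, k_6) = 0xB0A4
s_8 = Round(s_7, k_7) = 0xE84F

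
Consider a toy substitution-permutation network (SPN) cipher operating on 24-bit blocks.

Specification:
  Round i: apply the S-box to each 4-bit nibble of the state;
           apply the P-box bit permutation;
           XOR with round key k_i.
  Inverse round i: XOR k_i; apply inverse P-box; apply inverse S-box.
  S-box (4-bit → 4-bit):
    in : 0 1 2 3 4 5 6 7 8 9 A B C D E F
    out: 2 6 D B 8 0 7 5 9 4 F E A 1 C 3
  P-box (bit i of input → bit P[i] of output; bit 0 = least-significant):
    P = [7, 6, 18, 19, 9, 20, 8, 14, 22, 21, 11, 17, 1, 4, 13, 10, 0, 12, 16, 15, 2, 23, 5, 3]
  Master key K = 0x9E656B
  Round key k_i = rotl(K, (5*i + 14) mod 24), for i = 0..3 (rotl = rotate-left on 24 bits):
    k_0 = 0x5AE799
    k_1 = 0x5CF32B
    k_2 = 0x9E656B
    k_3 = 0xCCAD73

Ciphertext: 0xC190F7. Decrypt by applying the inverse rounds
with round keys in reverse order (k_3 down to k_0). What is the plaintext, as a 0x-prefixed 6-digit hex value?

s_0 = ciphertext = 0xC190F7
s_1 = InvRound(s_0, k_3) = 0xD1E992
s_2 = InvRound(s_1, k_2) = 0xE2C25A
s_3 = InvRound(s_2, k_1) = 0x1F1C1B
s_4 = InvRound(s_3, k_0) = 0x5B7727

0x5B7727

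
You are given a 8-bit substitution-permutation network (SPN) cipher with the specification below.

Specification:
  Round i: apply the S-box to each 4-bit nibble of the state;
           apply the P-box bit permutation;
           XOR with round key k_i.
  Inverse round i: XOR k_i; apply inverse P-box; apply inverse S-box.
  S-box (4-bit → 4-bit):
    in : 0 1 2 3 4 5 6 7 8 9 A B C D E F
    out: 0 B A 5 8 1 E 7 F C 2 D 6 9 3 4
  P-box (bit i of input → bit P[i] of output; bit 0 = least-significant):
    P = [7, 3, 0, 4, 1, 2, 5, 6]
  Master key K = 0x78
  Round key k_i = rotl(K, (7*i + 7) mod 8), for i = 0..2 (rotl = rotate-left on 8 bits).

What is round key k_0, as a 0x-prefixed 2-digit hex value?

0x3C

K = 0x78
k_0 = rotl(K, (7*0+7) mod 8) = rotl(K, 7) = 0x3C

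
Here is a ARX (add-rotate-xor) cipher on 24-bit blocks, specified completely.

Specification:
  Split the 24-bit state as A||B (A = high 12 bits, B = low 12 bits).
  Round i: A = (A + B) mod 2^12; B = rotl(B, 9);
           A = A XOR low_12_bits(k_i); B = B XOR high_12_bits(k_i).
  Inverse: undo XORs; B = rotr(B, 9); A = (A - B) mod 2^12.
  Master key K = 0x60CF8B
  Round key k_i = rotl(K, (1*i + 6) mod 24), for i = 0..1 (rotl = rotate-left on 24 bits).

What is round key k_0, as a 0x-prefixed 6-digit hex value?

K = 0x60CF8B
k_0 = rotl(K, (1*0+6) mod 24) = rotl(K, 6) = 0x33E2D8

0x33E2D8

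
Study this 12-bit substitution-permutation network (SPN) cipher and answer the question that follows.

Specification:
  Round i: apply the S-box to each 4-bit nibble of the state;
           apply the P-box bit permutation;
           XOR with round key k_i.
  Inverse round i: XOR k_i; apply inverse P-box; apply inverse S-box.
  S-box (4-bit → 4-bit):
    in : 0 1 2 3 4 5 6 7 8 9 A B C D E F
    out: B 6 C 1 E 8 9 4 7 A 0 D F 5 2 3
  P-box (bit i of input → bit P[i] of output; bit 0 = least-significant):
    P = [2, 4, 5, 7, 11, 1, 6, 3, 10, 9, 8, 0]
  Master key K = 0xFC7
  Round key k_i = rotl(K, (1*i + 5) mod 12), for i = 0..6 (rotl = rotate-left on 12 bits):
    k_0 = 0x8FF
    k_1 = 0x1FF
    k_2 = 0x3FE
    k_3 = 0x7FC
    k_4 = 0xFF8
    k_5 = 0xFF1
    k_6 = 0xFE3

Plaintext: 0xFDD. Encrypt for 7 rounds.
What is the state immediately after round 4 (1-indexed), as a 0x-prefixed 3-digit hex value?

s_0 = plaintext = 0xFDD
s_1 = Round(s_0, k_0) = 0x69B
s_2 = Round(s_1, k_1) = 0x550
s_3 = Round(s_2, k_2) = 0x363
s_4 = Round(s_3, k_3) = 0xBF0
s_5 = Round(s_4, k_4) = 0x26F
s_6 = Round(s_5, k_5) = 0x6EC
s_7 = Round(s_6, k_6) = 0xB54

0xBF0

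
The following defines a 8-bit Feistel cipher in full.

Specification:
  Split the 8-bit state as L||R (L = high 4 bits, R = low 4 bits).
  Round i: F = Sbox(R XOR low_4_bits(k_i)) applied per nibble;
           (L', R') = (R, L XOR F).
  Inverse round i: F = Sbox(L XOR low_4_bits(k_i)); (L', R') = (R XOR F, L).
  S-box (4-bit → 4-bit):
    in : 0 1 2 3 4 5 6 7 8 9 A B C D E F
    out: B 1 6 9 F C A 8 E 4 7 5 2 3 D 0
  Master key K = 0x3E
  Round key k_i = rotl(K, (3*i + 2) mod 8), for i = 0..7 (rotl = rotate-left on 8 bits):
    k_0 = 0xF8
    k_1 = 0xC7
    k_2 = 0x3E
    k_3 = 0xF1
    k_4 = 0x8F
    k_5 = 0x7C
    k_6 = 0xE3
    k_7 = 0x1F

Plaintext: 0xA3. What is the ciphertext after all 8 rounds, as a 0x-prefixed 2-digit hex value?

0xD0

s_0 = plaintext = 0xA3
s_1 = Round(s_0, k_0) = 0x3F
s_2 = Round(s_1, k_1) = 0xFD
s_3 = Round(s_2, k_2) = 0xD6
s_4 = Round(s_3, k_3) = 0x65
s_5 = Round(s_4, k_4) = 0x51
s_6 = Round(s_5, k_5) = 0x16
s_7 = Round(s_6, k_6) = 0x6D
s_8 = Round(s_7, k_7) = 0xD0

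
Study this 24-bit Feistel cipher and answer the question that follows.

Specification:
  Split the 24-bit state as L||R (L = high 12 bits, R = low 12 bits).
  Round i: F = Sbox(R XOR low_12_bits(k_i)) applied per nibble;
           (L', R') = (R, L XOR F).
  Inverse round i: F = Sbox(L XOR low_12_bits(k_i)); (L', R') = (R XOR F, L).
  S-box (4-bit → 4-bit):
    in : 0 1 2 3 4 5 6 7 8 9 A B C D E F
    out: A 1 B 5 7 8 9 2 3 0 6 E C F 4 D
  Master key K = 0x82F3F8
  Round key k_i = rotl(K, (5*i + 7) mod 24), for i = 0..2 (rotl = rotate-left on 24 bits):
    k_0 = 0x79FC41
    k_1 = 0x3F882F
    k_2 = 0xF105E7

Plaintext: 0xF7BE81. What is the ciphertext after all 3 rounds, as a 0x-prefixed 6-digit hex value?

0x28562A

s_0 = plaintext = 0xF7BE81
s_1 = Round(s_0, k_0) = 0xE814B1
s_2 = Round(s_1, k_1) = 0x4B1285
s_3 = Round(s_2, k_2) = 0x28562A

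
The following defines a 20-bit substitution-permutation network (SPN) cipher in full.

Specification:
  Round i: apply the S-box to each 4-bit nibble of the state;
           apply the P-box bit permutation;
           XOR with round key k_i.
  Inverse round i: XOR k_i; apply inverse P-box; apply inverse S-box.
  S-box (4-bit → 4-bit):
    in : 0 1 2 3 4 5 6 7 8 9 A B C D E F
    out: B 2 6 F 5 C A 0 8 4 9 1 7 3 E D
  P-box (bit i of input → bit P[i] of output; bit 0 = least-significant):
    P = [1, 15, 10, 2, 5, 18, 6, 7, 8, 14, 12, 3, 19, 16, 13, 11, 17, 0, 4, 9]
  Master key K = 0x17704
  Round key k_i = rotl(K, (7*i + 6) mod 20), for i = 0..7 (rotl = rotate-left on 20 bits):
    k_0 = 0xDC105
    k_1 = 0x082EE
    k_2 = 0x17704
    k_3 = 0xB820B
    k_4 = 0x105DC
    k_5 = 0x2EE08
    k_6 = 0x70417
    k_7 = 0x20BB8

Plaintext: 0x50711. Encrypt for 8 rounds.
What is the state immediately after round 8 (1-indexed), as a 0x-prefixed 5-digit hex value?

s_0 = plaintext = 0x50711
s_1 = Round(s_0, k_0) = 0x04B15
s_2 = Round(s_1, k_1) = 0xEA5EB
s_3 = Round(s_2, k_2) = 0xD6DDF
s_4 = Round(s_3, k_3) = 0xCCF2C
s_5 = Round(s_4, k_4) = 0xEB087
s_6 = Round(s_5, k_5) = 0xAAD91
s_7 = Round(s_6, k_6) = 0xDCF57
s_8 = Round(s_7, k_7) = 0x93A71

0x93A71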